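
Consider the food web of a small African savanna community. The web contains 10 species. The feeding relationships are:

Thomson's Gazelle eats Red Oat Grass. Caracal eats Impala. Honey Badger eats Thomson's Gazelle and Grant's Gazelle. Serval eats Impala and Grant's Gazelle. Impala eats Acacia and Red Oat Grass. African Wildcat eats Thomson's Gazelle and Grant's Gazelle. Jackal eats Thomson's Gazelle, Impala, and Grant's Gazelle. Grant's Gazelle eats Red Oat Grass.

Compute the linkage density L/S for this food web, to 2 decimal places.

L/S = 1.40

There are L = 14 links among S = 10 species.
L/S = 14/10 = 1.4000 ≈ 1.40.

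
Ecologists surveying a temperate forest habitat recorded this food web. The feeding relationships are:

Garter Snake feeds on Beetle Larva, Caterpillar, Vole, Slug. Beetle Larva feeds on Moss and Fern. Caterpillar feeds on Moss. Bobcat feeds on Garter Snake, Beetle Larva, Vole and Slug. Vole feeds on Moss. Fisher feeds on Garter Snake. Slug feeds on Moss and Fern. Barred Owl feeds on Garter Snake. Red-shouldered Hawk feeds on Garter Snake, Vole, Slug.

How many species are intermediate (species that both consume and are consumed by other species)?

5

Intermediate species (has both prey and predators): Beetle Larva, Vole, Caterpillar, Slug, Garter Snake.
Count: 5.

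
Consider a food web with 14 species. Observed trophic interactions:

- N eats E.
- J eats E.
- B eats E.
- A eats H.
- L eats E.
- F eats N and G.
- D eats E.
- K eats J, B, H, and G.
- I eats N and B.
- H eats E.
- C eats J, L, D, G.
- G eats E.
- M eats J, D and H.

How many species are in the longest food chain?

3 species

One longest chain: E → D → M.
It has 3 species and 2 links.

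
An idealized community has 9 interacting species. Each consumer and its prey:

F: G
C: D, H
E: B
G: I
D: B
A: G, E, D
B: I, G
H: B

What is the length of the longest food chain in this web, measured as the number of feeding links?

One longest chain: I → G → B → D → C.
It has 5 species and 4 links.

4 links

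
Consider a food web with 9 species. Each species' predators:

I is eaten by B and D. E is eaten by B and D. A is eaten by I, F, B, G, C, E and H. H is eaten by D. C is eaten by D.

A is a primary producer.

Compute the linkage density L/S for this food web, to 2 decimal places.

L/S = 1.44

There are L = 13 links among S = 9 species.
L/S = 13/9 = 1.4444 ≈ 1.44.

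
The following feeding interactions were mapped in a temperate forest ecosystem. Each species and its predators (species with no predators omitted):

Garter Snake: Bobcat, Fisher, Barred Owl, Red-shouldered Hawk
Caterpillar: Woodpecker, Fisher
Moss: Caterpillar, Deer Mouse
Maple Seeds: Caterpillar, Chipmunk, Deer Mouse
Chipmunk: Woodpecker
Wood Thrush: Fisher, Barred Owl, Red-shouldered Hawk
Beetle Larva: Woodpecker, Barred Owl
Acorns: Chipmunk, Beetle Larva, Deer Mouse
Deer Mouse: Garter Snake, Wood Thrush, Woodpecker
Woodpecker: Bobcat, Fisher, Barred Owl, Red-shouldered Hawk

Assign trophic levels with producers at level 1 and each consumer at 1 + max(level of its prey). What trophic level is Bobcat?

Trophic level 4

Maple Seeds is a producer → level 1.
Caterpillar eats Maple Seeds (level 1); other prey at levels: Moss 1 → level 2.
Woodpecker eats Caterpillar (level 2); other prey at levels: Chipmunk 2, Beetle Larva 2, Deer Mouse 2 → level 3.
Bobcat eats Woodpecker (level 3); other prey at levels: Garter Snake 3 → level 4.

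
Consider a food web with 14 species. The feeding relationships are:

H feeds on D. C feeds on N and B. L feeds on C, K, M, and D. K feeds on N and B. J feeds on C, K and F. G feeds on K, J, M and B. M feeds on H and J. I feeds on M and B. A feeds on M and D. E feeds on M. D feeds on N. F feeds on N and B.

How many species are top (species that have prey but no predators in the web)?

Top species (has prey, but nothing eats it): G, A, E, L, I.
Count: 5.

5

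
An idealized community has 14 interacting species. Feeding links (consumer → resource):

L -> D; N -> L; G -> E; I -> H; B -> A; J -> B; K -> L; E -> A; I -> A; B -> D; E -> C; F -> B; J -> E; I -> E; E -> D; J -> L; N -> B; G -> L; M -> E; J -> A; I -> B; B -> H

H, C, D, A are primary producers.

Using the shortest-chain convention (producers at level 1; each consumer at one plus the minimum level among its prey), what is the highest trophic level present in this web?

3

Producers (level 1): H, C, D, A.
Following each consumer down to its lowest-level prey: D → L → G (levels 1 through 3).
All prey of G (L 2, E 2) are at level 2 or above, so G is at level 1 + 2 = 3.
Every consumer has at least one prey at level 2 or below, so none exceeds level 3.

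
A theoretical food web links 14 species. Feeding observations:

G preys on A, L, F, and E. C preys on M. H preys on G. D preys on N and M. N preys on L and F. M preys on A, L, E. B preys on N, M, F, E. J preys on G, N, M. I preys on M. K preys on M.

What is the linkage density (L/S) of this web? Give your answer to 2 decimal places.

There are L = 22 links among S = 14 species.
L/S = 22/14 = 1.5714 ≈ 1.57.

L/S = 1.57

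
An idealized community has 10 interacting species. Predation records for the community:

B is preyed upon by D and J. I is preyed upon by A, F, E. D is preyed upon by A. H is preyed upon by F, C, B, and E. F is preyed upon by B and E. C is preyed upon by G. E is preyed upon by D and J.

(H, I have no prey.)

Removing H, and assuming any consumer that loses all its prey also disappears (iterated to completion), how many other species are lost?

Remove H.
Round 1: C (all prey gone) → extinct.
Round 2: G (all prey gone) → extinct.
No further losses. Total secondary extinctions: 2.

2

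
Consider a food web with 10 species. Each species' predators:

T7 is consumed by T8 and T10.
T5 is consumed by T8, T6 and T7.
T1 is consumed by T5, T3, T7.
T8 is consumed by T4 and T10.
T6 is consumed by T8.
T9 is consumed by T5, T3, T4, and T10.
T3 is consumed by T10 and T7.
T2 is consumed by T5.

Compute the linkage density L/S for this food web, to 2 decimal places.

There are L = 18 links among S = 10 species.
L/S = 18/10 = 1.8000 ≈ 1.80.

L/S = 1.80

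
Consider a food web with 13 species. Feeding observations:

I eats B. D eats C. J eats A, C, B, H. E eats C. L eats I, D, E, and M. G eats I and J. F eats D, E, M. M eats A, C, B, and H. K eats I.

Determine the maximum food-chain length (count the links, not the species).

One longest chain: B → I → K.
It has 3 species and 2 links.

2 links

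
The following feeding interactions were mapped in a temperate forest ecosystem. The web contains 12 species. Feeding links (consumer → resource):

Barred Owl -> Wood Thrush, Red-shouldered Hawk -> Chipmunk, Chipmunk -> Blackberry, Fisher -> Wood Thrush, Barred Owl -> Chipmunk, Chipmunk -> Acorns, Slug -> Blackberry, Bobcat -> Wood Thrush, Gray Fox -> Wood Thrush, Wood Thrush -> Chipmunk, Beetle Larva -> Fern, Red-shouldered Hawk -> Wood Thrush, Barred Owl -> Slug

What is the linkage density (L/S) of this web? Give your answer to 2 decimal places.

L/S = 1.08

There are L = 13 links among S = 12 species.
L/S = 13/12 = 1.0833 ≈ 1.08.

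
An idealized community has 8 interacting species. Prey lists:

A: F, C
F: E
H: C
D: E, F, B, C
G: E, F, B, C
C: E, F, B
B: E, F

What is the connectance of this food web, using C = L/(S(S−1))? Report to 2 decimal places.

C = 0.30

The web has S = 8 species and L = 17 feeding links.
C = L / (S(S−1)) = 17 / 56 = 0.3036 ≈ 0.30.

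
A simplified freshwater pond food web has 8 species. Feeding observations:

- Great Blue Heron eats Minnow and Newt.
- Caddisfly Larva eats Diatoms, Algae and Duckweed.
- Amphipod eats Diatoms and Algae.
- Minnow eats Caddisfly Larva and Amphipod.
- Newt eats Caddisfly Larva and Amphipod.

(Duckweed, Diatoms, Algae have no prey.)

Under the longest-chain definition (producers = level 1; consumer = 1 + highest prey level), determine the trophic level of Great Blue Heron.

Trophic level 4

Diatoms is a producer → level 1.
Amphipod eats Diatoms (level 1); other prey at levels: Algae 1 → level 2.
Minnow eats Amphipod (level 2); other prey at levels: Caddisfly Larva 2 → level 3.
Great Blue Heron eats Minnow (level 3); other prey at levels: Newt 3 → level 4.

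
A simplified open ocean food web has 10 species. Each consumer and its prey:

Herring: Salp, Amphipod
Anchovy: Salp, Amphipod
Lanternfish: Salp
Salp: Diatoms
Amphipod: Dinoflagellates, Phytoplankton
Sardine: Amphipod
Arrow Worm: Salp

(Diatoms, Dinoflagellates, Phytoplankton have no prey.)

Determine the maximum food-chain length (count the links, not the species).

One longest chain: Dinoflagellates → Amphipod → Sardine.
It has 3 species and 2 links.

2 links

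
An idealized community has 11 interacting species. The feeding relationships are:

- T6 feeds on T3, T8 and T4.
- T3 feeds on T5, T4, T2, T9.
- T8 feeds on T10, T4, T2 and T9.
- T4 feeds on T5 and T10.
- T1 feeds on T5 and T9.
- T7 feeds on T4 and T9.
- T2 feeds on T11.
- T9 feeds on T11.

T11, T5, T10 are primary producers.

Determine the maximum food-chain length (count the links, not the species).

3 links

One longest chain: T5 → T4 → T8 → T6.
It has 4 species and 3 links.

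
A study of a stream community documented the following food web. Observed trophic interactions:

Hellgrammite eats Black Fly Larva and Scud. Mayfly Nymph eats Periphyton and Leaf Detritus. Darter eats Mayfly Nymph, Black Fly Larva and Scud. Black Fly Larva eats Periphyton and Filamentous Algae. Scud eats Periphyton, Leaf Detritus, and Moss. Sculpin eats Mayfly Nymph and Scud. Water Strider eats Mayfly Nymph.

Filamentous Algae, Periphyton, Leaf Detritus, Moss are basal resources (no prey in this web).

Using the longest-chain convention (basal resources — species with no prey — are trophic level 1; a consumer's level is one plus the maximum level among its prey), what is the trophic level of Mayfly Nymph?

Periphyton has no prey (basal) → level 1.
Mayfly Nymph eats Periphyton (level 1); other prey at levels: Leaf Detritus 1 → level 2.

Trophic level 2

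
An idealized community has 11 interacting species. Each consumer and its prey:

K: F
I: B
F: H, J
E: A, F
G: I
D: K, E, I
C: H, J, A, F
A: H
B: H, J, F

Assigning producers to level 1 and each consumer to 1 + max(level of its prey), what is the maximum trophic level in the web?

5

Producers (level 1): H, J.
H → F → B → I → D gives D level 5.
No species has a prey at level 5, so no species reaches level 6.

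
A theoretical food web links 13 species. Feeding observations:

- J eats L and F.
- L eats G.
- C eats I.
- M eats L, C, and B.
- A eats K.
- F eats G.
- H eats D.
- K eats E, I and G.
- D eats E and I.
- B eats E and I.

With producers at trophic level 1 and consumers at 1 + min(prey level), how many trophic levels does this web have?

Producers (level 1): I, E, G.
Following each consumer down to its lowest-level prey: I → K → A (levels 1 through 3).
All prey of A (K 2) are at level 2 or above, so A is at level 1 + 2 = 3.
Every consumer has at least one prey at level 2 or below, so none exceeds level 3.

3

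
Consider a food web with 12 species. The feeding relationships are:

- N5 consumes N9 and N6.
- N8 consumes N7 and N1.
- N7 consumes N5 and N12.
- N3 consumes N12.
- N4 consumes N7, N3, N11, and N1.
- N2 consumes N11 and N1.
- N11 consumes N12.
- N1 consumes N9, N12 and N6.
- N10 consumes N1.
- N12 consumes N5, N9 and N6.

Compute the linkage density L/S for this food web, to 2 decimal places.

There are L = 21 links among S = 12 species.
L/S = 21/12 = 1.7500 ≈ 1.75.

L/S = 1.75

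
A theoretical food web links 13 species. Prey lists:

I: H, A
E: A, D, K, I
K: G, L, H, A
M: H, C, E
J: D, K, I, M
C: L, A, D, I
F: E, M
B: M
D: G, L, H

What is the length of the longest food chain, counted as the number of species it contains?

One longest chain: G → D → E → M → J.
It has 5 species and 4 links.

5 species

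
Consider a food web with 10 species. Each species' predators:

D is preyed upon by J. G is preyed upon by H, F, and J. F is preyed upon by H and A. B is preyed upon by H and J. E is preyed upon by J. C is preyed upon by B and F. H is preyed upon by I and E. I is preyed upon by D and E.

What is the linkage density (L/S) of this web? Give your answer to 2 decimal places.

L/S = 1.50

There are L = 15 links among S = 10 species.
L/S = 15/10 = 1.5000 ≈ 1.50.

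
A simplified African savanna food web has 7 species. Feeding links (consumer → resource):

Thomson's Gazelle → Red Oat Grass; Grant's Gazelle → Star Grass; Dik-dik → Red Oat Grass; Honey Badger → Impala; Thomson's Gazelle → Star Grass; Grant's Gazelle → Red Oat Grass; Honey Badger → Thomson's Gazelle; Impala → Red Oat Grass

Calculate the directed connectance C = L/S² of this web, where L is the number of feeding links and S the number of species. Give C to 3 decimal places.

The web has S = 7 species and L = 8 feeding links.
C = L / S² = 8 / 49 = 0.1633 ≈ 0.163.

C = 0.163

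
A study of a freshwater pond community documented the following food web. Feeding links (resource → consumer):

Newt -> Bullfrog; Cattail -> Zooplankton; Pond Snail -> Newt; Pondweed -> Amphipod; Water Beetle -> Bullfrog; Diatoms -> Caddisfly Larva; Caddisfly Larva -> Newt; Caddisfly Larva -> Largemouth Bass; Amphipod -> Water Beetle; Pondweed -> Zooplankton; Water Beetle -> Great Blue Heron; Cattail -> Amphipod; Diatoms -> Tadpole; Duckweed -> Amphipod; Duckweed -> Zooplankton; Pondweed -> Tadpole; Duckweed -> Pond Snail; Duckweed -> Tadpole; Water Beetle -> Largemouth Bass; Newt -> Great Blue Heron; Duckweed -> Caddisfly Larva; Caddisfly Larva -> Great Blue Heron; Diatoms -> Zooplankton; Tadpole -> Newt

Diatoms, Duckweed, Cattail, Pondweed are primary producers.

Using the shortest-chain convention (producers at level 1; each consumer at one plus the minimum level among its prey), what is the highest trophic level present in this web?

Producers (level 1): Diatoms, Duckweed, Cattail, Pondweed.
Following each consumer down to its lowest-level prey: Duckweed → Amphipod → Water Beetle → Bullfrog (levels 1 through 4).
All prey of Bullfrog (Water Beetle 3, Newt 3) are at level 3 or above, so Bullfrog is at level 1 + 3 = 4.
Every consumer has at least one prey at level 3 or below, so none exceeds level 4.

4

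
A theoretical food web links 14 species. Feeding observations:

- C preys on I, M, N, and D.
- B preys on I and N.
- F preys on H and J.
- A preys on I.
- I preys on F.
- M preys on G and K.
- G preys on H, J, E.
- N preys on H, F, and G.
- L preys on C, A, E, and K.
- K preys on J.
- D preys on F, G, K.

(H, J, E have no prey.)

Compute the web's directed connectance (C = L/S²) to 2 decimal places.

C = 0.13

The web has S = 14 species and L = 26 feeding links.
C = L / S² = 26 / 196 = 0.1327 ≈ 0.13.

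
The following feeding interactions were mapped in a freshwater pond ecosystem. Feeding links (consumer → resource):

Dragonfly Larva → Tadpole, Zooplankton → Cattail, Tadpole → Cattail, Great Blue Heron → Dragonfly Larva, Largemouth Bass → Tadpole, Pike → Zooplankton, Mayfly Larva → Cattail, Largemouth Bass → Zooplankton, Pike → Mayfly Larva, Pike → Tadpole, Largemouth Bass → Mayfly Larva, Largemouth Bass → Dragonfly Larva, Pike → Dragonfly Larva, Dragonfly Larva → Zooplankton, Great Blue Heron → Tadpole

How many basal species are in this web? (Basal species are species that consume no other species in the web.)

Basal species (no prey listed): Cattail.
Count: 1.

1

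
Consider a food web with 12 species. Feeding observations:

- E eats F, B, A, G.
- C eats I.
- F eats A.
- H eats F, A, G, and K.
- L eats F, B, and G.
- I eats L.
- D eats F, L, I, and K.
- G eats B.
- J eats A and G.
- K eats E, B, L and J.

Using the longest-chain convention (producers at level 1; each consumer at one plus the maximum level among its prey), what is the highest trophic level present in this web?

Producers (level 1): A, B.
A → F → L → I → C gives C level 5.
No species has a prey at level 5, so no species reaches level 6.

5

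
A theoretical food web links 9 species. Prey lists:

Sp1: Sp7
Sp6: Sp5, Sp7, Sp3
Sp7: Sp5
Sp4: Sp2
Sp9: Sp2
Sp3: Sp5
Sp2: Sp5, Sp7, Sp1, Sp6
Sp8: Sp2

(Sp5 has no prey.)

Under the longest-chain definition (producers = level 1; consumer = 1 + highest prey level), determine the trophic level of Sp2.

Trophic level 4

Sp5 is a producer → level 1.
Sp7 eats Sp5 → level 2.
Sp1 eats Sp7 → level 3.
Sp2 eats Sp1 (level 3); other prey at levels: Sp5 1, Sp7 2, Sp6 3 → level 4.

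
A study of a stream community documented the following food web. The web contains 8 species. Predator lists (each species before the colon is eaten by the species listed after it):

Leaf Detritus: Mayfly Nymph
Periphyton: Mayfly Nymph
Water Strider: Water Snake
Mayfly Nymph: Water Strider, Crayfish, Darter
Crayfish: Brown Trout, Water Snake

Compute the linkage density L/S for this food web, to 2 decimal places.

There are L = 8 links among S = 8 species.
L/S = 8/8 = 1.0000 ≈ 1.00.

L/S = 1.00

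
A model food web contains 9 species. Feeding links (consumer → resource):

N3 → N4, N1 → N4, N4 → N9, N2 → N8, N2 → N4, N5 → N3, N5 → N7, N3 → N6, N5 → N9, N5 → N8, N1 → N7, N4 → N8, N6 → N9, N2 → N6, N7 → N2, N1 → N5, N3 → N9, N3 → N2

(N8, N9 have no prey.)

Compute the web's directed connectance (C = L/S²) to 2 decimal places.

The web has S = 9 species and L = 18 feeding links.
C = L / S² = 18 / 81 = 0.2222 ≈ 0.22.

C = 0.22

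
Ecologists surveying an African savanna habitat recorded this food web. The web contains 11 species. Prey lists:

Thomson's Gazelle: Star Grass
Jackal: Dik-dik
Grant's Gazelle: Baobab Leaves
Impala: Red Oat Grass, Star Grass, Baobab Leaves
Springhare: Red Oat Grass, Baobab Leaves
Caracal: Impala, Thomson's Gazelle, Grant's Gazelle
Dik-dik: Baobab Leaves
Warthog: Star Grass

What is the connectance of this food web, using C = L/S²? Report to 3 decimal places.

The web has S = 11 species and L = 13 feeding links.
C = L / S² = 13 / 121 = 0.1074 ≈ 0.107.

C = 0.107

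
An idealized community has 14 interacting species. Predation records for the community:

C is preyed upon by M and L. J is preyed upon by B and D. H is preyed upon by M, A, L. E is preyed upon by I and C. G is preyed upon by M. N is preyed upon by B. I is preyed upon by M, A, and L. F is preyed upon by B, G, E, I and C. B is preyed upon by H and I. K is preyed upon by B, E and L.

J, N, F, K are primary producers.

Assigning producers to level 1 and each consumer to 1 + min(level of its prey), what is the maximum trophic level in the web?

3

Producers (level 1): J, N, F, K.
Following each consumer down to its lowest-level prey: J → B → H (levels 1 through 3).
All prey of H (B 2) are at level 2 or above, so H is at level 1 + 2 = 3.
Every consumer has at least one prey at level 2 or below, so none exceeds level 3.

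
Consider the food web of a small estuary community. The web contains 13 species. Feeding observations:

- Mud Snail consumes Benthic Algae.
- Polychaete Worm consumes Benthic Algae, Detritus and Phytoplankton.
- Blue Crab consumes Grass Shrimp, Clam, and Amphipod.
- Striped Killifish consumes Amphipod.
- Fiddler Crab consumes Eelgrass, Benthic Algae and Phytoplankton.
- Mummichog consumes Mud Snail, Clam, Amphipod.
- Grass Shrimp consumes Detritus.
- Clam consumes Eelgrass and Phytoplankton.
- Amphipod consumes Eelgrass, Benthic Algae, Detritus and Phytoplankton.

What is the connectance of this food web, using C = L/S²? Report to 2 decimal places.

The web has S = 13 species and L = 21 feeding links.
C = L / S² = 21 / 169 = 0.1243 ≈ 0.12.

C = 0.12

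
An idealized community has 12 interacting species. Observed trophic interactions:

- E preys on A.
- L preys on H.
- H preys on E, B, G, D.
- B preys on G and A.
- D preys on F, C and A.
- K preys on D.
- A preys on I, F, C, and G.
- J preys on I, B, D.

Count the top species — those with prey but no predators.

3

Top species (has prey, but nothing eats it): J, K, L.
Count: 3.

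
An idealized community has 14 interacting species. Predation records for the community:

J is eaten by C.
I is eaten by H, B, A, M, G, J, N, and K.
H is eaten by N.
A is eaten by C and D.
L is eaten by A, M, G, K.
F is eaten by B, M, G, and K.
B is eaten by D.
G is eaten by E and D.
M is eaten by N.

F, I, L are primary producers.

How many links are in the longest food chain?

2 links

One longest chain: I → A → C.
It has 3 species and 2 links.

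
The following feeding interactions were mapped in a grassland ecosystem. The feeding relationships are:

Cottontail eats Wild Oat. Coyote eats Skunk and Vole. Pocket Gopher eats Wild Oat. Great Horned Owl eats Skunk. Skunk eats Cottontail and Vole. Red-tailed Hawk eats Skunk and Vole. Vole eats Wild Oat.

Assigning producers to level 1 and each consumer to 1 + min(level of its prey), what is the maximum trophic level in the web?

4

Producers (level 1): Wild Oat.
Following each consumer down to its lowest-level prey: Wild Oat → Cottontail → Skunk → Great Horned Owl (levels 1 through 4).
All prey of Great Horned Owl (Skunk 3) are at level 3 or above, so Great Horned Owl is at level 1 + 3 = 4.
Every consumer has at least one prey at level 3 or below, so none exceeds level 4.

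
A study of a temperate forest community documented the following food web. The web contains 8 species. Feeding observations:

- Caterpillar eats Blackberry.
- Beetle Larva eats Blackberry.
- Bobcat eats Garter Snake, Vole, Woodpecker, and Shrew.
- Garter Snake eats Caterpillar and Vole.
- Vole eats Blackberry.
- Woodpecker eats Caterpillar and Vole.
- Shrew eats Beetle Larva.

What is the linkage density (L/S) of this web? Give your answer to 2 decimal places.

L/S = 1.50

There are L = 12 links among S = 8 species.
L/S = 12/8 = 1.5000 ≈ 1.50.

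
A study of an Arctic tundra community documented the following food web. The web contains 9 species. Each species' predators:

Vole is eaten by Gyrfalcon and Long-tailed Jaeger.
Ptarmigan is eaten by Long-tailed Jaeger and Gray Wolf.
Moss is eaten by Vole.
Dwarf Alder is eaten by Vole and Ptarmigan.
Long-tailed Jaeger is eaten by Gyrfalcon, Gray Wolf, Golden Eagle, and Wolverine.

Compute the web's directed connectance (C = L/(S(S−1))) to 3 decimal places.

The web has S = 9 species and L = 11 feeding links.
C = L / (S(S−1)) = 11 / 72 = 0.1528 ≈ 0.153.

C = 0.153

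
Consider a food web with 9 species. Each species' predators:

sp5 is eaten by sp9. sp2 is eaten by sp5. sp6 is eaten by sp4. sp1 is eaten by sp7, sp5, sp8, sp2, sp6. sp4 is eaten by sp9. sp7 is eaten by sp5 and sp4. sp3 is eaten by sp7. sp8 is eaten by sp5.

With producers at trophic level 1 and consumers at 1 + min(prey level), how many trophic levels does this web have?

Producers (level 1): sp1, sp3.
Following each consumer down to its lowest-level prey: sp1 → sp5 → sp9 (levels 1 through 3).
All prey of sp9 (sp5 2, sp4 3) are at level 2 or above, so sp9 is at level 1 + 2 = 3.
Every consumer has at least one prey at level 2 or below, so none exceeds level 3.

3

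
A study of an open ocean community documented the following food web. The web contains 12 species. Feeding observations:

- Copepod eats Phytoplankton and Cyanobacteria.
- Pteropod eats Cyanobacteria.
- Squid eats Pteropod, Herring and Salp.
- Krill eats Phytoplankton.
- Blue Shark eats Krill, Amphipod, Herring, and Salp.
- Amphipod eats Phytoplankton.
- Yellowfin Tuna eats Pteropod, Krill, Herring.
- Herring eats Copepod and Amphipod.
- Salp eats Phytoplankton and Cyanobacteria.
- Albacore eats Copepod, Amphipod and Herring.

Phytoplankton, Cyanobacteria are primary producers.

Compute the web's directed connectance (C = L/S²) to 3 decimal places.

The web has S = 12 species and L = 22 feeding links.
C = L / S² = 22 / 144 = 0.1528 ≈ 0.153.

C = 0.153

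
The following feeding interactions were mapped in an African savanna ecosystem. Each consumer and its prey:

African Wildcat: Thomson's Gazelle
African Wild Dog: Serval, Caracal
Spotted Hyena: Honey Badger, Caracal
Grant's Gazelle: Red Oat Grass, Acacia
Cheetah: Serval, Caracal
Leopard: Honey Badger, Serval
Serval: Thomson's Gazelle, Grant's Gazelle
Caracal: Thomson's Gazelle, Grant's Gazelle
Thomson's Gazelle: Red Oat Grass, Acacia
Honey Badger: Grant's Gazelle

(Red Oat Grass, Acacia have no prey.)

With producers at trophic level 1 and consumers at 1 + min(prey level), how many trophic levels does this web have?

Producers (level 1): Red Oat Grass, Acacia.
Following each consumer down to its lowest-level prey: Red Oat Grass → Grant's Gazelle → Honey Badger → Spotted Hyena (levels 1 through 4).
All prey of Spotted Hyena (Honey Badger 3, Caracal 3) are at level 3 or above, so Spotted Hyena is at level 1 + 3 = 4.
Every consumer has at least one prey at level 3 or below, so none exceeds level 4.

4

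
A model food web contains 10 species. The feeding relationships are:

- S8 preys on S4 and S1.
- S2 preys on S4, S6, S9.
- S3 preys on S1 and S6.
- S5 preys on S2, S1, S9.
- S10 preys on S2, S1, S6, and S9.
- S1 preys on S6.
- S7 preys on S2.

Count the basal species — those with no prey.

3

Basal species (no prey listed): S4, S6, S9.
Count: 3.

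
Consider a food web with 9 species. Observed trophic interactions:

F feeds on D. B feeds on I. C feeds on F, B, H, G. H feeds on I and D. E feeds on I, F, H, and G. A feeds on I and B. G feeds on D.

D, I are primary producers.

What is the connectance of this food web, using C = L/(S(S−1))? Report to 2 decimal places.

C = 0.21

The web has S = 9 species and L = 15 feeding links.
C = L / (S(S−1)) = 15 / 72 = 0.2083 ≈ 0.21.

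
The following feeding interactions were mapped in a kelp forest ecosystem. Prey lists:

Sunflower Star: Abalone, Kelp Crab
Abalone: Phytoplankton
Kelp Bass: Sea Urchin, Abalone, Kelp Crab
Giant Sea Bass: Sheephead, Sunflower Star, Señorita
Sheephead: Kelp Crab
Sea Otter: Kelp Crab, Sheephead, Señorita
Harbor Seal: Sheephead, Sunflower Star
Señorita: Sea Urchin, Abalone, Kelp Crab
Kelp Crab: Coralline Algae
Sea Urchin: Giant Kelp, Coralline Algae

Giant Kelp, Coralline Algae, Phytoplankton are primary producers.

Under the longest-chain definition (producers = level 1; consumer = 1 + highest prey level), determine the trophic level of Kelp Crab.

Trophic level 2

Coralline Algae is a producer → level 1.
Kelp Crab eats Coralline Algae → level 2.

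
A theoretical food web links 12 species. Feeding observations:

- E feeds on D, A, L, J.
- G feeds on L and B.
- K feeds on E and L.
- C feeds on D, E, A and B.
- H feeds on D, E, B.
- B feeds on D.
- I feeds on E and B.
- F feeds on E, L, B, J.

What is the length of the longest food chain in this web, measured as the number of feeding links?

2 links

One longest chain: D → E → H.
It has 3 species and 2 links.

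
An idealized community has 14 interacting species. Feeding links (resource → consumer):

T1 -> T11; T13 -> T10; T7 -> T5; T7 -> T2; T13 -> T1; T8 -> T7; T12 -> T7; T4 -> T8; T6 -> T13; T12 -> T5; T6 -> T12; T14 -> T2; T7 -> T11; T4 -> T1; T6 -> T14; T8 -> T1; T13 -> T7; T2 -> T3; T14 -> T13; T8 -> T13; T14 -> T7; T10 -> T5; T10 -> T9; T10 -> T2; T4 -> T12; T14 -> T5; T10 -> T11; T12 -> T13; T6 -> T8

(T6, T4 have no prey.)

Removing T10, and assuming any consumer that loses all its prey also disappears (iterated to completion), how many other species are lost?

Remove T10.
Round 1: T9 (all prey gone) → extinct.
No further losses. Total secondary extinctions: 1.

1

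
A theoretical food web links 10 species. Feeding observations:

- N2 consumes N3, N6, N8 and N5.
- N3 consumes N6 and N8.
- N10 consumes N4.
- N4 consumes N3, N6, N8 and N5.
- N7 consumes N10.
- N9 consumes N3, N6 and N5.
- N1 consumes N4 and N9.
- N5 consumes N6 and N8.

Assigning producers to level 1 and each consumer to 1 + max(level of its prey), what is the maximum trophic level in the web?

5

Producers (level 1): N6, N8.
N6 → N3 → N4 → N10 → N7 gives N7 level 5.
No species has a prey at level 5, so no species reaches level 6.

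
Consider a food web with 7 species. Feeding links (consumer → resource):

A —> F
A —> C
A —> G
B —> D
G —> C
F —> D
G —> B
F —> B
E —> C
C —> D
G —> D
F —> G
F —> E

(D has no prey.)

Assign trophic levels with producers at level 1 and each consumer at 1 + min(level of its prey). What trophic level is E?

Trophic level 3

D is a producer → level 1.
C eats D → level 2.
E eats C → level 3.
No prey of E is below level 2, so 3 is the minimum.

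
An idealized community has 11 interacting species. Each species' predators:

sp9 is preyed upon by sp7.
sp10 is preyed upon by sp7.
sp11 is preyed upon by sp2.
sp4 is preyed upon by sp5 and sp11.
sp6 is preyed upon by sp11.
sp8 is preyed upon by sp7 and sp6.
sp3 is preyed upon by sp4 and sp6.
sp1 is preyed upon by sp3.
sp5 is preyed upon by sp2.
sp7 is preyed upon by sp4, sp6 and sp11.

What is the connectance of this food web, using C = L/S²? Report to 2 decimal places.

The web has S = 11 species and L = 15 feeding links.
C = L / S² = 15 / 121 = 0.1240 ≈ 0.12.

C = 0.12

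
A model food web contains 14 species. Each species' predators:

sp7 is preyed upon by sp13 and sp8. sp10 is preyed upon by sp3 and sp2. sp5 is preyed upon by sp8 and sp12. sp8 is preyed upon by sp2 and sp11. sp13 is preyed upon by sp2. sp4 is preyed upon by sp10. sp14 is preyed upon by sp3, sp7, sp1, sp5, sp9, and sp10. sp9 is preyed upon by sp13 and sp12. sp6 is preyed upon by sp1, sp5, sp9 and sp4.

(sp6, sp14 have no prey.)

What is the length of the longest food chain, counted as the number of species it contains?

One longest chain: sp6 → sp5 → sp8 → sp11.
It has 4 species and 3 links.

4 species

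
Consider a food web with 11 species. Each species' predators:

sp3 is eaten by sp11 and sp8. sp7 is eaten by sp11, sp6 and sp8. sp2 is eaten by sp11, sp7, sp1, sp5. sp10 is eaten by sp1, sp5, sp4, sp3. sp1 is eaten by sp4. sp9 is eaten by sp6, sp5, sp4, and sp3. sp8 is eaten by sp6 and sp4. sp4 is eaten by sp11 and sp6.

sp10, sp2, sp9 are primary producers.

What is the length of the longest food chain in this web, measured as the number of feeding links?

One longest chain: sp10 → sp3 → sp8 → sp4 → sp11.
It has 5 species and 4 links.

4 links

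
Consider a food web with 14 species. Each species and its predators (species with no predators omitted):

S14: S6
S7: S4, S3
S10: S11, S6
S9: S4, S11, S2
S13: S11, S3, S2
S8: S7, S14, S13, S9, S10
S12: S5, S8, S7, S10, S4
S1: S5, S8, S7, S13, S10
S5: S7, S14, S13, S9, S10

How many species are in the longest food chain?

4 species

One longest chain: S12 → S5 → S7 → S4.
It has 4 species and 3 links.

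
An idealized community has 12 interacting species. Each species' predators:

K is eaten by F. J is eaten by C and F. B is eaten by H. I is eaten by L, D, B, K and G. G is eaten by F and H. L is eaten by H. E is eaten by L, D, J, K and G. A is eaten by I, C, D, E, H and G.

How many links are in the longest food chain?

3 links

One longest chain: A → E → J → C.
It has 4 species and 3 links.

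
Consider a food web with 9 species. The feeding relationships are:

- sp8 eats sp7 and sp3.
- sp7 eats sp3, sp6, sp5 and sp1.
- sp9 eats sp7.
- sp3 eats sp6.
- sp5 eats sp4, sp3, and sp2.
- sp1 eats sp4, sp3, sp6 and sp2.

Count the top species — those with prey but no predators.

Top species (has prey, but nothing eats it): sp8, sp9.
Count: 2.

2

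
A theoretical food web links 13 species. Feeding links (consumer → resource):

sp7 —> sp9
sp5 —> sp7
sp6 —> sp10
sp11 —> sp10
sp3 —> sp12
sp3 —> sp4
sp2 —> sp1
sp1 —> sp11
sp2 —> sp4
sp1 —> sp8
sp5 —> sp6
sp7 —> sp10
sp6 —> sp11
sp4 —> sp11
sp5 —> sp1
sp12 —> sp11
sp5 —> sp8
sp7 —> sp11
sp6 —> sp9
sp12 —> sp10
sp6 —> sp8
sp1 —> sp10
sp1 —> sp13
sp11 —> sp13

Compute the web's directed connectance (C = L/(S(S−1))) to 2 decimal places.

The web has S = 13 species and L = 24 feeding links.
C = L / (S(S−1)) = 24 / 156 = 0.1538 ≈ 0.15.

C = 0.15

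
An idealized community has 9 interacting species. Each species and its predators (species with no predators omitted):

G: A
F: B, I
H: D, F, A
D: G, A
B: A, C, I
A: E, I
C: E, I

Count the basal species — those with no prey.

Basal species (no prey listed): H.
Count: 1.

1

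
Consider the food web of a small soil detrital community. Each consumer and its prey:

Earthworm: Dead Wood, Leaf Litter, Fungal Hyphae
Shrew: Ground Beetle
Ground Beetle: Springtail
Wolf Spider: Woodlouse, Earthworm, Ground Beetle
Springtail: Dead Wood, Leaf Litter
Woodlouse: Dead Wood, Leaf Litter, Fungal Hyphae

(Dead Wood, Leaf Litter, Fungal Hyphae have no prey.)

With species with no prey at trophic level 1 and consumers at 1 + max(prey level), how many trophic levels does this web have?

4

Basal resources (level 1): Dead Wood, Leaf Litter, Fungal Hyphae.
Dead Wood → Springtail → Ground Beetle → Shrew gives Shrew level 4.
No species has a prey at level 4, so no species reaches level 5.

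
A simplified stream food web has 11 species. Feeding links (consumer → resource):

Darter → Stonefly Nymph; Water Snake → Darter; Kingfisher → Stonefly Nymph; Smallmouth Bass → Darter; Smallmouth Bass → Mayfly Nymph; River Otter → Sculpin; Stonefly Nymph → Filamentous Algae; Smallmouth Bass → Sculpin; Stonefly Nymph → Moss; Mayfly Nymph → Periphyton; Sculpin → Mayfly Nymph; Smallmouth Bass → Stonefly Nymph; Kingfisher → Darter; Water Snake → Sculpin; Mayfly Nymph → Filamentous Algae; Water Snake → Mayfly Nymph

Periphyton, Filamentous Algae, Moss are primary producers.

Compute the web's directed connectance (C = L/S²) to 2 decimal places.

The web has S = 11 species and L = 16 feeding links.
C = L / S² = 16 / 121 = 0.1322 ≈ 0.13.

C = 0.13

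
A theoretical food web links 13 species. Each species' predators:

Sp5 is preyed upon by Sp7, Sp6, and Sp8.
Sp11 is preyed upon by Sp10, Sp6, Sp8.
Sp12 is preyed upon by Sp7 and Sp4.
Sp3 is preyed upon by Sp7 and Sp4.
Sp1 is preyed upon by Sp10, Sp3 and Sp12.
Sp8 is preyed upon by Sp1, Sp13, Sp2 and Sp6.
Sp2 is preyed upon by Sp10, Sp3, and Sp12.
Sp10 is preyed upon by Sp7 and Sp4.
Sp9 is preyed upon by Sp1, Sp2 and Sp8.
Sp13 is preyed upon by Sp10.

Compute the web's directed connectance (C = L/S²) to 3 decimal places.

The web has S = 13 species and L = 26 feeding links.
C = L / S² = 26 / 169 = 0.1538 ≈ 0.154.

C = 0.154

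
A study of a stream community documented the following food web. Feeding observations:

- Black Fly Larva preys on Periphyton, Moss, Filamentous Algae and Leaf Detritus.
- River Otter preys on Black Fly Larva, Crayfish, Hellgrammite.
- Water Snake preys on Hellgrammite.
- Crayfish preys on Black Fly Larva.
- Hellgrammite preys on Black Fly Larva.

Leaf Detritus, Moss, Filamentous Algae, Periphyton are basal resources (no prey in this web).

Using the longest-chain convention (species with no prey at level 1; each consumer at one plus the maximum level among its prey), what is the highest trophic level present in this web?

4

Basal resources (level 1): Leaf Detritus, Moss, Filamentous Algae, Periphyton.
Leaf Detritus → Black Fly Larva → Hellgrammite → River Otter gives River Otter level 4.
No species has a prey at level 4, so no species reaches level 5.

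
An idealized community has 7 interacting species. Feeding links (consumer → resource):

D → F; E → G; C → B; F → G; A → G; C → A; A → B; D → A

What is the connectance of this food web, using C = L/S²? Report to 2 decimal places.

The web has S = 7 species and L = 8 feeding links.
C = L / S² = 8 / 49 = 0.1633 ≈ 0.16.

C = 0.16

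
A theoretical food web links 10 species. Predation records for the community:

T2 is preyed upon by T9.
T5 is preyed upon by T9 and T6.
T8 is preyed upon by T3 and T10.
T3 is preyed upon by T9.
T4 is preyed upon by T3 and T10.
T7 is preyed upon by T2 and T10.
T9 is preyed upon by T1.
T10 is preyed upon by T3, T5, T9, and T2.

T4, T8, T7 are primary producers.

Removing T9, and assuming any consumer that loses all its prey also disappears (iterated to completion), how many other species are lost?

Remove T9.
Round 1: T1 (all prey gone) → extinct.
No further losses. Total secondary extinctions: 1.

1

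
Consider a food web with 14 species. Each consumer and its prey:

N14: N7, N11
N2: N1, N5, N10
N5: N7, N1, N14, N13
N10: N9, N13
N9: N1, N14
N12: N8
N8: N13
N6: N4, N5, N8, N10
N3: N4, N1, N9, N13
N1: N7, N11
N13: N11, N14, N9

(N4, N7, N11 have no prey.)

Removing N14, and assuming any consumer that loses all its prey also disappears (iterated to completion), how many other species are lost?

0

Remove N14.
Every predator of it retains at least one other prey: N9 still has N1; N13 still has N11, N9; N5 still has N7, N1, N13.
No consumer loses all prey, so no secondary extinctions occur.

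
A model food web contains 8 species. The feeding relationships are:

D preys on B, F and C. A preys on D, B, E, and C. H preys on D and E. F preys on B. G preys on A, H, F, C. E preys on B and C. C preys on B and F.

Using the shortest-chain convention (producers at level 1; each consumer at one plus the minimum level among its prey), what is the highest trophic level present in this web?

3

Producers (level 1): B.
Following each consumer down to its lowest-level prey: B → F → G (levels 1 through 3).
All prey of G (F 2, C 2, A 2, H 3) are at level 2 or above, so G is at level 1 + 2 = 3.
Every consumer has at least one prey at level 2 or below, so none exceeds level 3.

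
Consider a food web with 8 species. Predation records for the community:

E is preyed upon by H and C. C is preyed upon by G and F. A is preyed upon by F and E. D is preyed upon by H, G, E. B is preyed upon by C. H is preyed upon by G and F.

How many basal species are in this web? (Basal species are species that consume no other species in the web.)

3

Basal species (no prey listed): D, B, A.
Count: 3.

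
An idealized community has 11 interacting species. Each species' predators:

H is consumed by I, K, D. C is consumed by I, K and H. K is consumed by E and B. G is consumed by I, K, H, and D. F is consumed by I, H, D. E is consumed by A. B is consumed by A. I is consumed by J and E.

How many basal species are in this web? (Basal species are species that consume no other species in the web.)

3

Basal species (no prey listed): G, F, C.
Count: 3.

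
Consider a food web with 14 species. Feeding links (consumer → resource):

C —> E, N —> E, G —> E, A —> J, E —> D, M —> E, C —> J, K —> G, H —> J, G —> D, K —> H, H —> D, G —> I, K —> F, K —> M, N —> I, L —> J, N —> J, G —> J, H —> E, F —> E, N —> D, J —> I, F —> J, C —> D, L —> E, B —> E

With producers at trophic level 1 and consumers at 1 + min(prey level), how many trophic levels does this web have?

Producers (level 1): D, I.
Following each consumer down to its lowest-level prey: D → E → B (levels 1 through 3).
All prey of B (E 2) are at level 2 or above, so B is at level 1 + 2 = 3.
Every consumer has at least one prey at level 2 or below, so none exceeds level 3.

3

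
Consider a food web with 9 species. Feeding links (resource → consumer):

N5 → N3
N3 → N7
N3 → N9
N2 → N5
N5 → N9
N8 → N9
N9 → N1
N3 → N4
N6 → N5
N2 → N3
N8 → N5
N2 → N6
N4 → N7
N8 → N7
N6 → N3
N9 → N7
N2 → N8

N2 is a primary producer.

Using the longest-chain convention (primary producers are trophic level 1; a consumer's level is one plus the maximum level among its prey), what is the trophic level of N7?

N2 is a producer → level 1.
N6 eats N2 → level 2.
N5 eats N6 (level 2); other prey at levels: N2 1, N8 2 → level 3.
N3 eats N5 (level 3); other prey at levels: N2 1, N6 2 → level 4.
N4 eats N3 → level 5.
N7 eats N4 (level 5); other prey at levels: N8 2, N3 4, N9 5 → level 6.

Trophic level 6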